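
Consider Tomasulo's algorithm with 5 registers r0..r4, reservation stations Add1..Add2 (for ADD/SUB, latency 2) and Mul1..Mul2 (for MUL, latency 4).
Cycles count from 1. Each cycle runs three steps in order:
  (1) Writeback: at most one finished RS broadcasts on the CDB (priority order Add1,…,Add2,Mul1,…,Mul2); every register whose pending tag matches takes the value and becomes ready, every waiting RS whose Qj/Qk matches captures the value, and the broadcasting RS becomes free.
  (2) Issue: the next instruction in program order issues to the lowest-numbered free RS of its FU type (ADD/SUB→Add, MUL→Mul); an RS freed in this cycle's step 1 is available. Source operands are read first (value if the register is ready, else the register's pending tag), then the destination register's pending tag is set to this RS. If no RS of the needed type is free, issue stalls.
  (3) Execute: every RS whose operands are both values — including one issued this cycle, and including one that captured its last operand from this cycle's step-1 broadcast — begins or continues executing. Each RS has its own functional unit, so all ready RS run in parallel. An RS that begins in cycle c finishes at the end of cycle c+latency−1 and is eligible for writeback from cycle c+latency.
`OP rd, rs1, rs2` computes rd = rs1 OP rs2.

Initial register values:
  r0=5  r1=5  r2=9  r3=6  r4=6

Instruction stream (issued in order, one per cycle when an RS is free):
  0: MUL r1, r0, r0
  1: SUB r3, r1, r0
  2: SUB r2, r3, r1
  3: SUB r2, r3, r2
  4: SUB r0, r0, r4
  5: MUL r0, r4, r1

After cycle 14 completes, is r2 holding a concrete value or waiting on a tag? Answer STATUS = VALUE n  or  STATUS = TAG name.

c1: issue MUL r1<-Mul1 | r0:5,r1:Mul1,r2:9,r3:6,r4:6
c2: issue SUB r3<-Add1 | r0:5,r1:Mul1,r2:9,r3:Add1,r4:6
c3: issue SUB r2<-Add2 | r0:5,r1:Mul1,r2:Add2,r3:Add1,r4:6
c4: stall | r0:5,r1:Mul1,r2:Add2,r3:Add1,r4:6
c5: CDB Mul1=25; stall | r0:5,r1:25,r2:Add2,r3:Add1,r4:6
c6: stall | r0:5,r1:25,r2:Add2,r3:Add1,r4:6
c7: CDB Add1=20; issue SUB r2<-Add1 | r0:5,r1:25,r2:Add1,r3:20,r4:6
c8: stall | r0:5,r1:25,r2:Add1,r3:20,r4:6
c9: CDB Add2=-5; issue SUB r0<-Add2 | r0:Add2,r1:25,r2:Add1,r3:20,r4:6
c10: issue MUL r0<-Mul1 | r0:Mul1,r1:25,r2:Add1,r3:20,r4:6
c11: CDB Add1=25 | r0:Mul1,r1:25,r2:25,r3:20,r4:6
c12: CDB Add2=-1 | r0:Mul1,r1:25,r2:25,r3:20,r4:6
c13: - | r0:Mul1,r1:25,r2:25,r3:20,r4:6
c14: CDB Mul1=150 | r0:150,r1:25,r2:25,r3:20,r4:6

STATUS = VALUE 25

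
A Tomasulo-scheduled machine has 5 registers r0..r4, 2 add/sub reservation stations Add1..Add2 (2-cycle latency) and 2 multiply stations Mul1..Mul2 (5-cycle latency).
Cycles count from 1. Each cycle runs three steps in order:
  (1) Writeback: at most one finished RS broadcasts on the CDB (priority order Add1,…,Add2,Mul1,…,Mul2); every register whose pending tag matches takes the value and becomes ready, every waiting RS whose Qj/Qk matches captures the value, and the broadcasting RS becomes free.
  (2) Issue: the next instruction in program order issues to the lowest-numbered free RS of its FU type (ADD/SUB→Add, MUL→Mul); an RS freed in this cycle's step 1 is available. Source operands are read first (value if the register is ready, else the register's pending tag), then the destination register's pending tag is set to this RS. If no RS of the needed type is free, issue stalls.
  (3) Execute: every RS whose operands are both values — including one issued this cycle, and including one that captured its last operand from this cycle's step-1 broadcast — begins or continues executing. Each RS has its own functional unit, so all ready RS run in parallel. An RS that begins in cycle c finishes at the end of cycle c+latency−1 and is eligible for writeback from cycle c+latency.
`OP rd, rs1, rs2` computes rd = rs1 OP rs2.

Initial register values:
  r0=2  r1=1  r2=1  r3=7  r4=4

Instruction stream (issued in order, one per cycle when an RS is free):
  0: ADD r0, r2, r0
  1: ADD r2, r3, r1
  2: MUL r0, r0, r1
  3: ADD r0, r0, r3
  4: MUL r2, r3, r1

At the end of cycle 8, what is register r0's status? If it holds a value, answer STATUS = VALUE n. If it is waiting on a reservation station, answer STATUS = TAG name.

STATUS = TAG Add1

c1: issue ADD r0<-Add1 | r0:Add1,r1:1,r2:1,r3:7,r4:4
c2: issue ADD r2<-Add2 | r0:Add1,r1:1,r2:Add2,r3:7,r4:4
c3: CDB Add1=3; issue MUL r0<-Mul1 | r0:Mul1,r1:1,r2:Add2,r3:7,r4:4
c4: CDB Add2=8; issue ADD r0<-Add1 | r0:Add1,r1:1,r2:8,r3:7,r4:4
c5: issue MUL r2<-Mul2 | r0:Add1,r1:1,r2:Mul2,r3:7,r4:4
c6: - | r0:Add1,r1:1,r2:Mul2,r3:7,r4:4
c7: - | r0:Add1,r1:1,r2:Mul2,r3:7,r4:4
c8: CDB Mul1=3 | r0:Add1,r1:1,r2:Mul2,r3:7,r4:4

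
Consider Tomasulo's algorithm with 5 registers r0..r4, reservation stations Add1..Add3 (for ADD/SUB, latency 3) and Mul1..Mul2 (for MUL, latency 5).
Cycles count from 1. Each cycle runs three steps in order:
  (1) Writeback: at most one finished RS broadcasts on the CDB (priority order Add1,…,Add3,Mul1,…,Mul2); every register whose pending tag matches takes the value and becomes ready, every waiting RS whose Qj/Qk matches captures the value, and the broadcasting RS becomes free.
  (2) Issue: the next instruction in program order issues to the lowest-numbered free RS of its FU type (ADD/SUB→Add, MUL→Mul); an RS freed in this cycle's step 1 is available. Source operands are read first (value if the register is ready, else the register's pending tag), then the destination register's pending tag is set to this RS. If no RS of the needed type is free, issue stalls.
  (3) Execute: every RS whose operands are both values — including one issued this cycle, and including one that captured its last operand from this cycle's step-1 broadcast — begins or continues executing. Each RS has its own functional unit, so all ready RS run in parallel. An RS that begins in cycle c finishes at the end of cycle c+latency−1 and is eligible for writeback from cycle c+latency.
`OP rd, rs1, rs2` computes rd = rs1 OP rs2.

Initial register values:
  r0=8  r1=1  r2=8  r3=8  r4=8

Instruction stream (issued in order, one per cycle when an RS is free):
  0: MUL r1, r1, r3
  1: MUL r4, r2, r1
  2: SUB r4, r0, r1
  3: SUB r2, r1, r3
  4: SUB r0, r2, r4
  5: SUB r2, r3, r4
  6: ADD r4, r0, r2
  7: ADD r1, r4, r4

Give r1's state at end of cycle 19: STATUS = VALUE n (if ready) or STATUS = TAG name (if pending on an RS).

STATUS = VALUE 16

c1: issue MUL r1<-Mul1 | r0:8,r1:Mul1,r2:8,r3:8,r4:8
c2: issue MUL r4<-Mul2 | r0:8,r1:Mul1,r2:8,r3:8,r4:Mul2
c3: issue SUB r4<-Add1 | r0:8,r1:Mul1,r2:8,r3:8,r4:Add1
c4: issue SUB r2<-Add2 | r0:8,r1:Mul1,r2:Add2,r3:8,r4:Add1
c5: issue SUB r0<-Add3 | r0:Add3,r1:Mul1,r2:Add2,r3:8,r4:Add1
c6: CDB Mul1=8; stall | r0:Add3,r1:8,r2:Add2,r3:8,r4:Add1
c7: stall | r0:Add3,r1:8,r2:Add2,r3:8,r4:Add1
c8: stall | r0:Add3,r1:8,r2:Add2,r3:8,r4:Add1
c9: CDB Add1=0; issue SUB r2<-Add1 | r0:Add3,r1:8,r2:Add1,r3:8,r4:0
c10: CDB Add2=0; issue ADD r4<-Add2 | r0:Add3,r1:8,r2:Add1,r3:8,r4:Add2
c11: CDB Mul2=64; stall | r0:Add3,r1:8,r2:Add1,r3:8,r4:Add2
c12: CDB Add1=8; issue ADD r1<-Add1 | r0:Add3,r1:Add1,r2:8,r3:8,r4:Add2
c13: CDB Add3=0 | r0:0,r1:Add1,r2:8,r3:8,r4:Add2
c14: - | r0:0,r1:Add1,r2:8,r3:8,r4:Add2
c15: - | r0:0,r1:Add1,r2:8,r3:8,r4:Add2
c16: CDB Add2=8 | r0:0,r1:Add1,r2:8,r3:8,r4:8
c17: - | r0:0,r1:Add1,r2:8,r3:8,r4:8
c18: - | r0:0,r1:Add1,r2:8,r3:8,r4:8
c19: CDB Add1=16 | r0:0,r1:16,r2:8,r3:8,r4:8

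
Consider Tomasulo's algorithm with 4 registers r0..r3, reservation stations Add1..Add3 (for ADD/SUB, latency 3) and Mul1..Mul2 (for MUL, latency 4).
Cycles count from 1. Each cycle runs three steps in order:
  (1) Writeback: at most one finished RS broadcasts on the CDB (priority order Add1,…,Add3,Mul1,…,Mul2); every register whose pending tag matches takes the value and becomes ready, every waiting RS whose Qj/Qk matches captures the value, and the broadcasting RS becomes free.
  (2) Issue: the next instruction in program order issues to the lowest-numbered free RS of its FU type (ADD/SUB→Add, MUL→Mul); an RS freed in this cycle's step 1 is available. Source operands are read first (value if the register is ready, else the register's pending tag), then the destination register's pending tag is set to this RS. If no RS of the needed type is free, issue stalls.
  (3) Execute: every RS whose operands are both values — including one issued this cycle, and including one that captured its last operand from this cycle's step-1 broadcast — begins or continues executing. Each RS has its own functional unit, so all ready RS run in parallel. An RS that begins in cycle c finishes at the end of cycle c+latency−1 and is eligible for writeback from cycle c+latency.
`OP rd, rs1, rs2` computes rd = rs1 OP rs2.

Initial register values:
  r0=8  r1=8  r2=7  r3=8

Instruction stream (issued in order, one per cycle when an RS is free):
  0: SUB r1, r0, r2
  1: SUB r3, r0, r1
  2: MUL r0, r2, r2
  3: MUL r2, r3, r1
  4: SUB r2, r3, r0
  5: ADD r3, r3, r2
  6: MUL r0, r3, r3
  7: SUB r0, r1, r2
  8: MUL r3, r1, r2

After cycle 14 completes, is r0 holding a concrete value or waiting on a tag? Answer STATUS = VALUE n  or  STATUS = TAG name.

STATUS = VALUE 43

  c1: issue SUB r1<-Add1  regs: r0:8,r1:Add1,r2:7,r3:8
  c2: issue SUB r3<-Add2  regs: r0:8,r1:Add1,r2:7,r3:Add2
  c3: issue MUL r0<-Mul1  regs: r0:Mul1,r1:Add1,r2:7,r3:Add2
  c4: CDB Add1=1; issue MUL r2<-Mul2  regs: r0:Mul1,r1:1,r2:Mul2,r3:Add2
  c5: issue SUB r2<-Add1  regs: r0:Mul1,r1:1,r2:Add1,r3:Add2
  c6: issue ADD r3<-Add3  regs: r0:Mul1,r1:1,r2:Add1,r3:Add3
  c7: CDB Add2=7; stall  regs: r0:Mul1,r1:1,r2:Add1,r3:Add3
  c8: CDB Mul1=49; issue MUL r0<-Mul1  regs: r0:Mul1,r1:1,r2:Add1,r3:Add3
  c9: issue SUB r0<-Add2  regs: r0:Add2,r1:1,r2:Add1,r3:Add3
  c10: stall  regs: r0:Add2,r1:1,r2:Add1,r3:Add3
  c11: CDB Add1=-42; stall  regs: r0:Add2,r1:1,r2:-42,r3:Add3
  c12: CDB Mul2=7; issue MUL r3<-Mul2  regs: r0:Add2,r1:1,r2:-42,r3:Mul2
  c13: -  regs: r0:Add2,r1:1,r2:-42,r3:Mul2
  c14: CDB Add2=43  regs: r0:43,r1:1,r2:-42,r3:Mul2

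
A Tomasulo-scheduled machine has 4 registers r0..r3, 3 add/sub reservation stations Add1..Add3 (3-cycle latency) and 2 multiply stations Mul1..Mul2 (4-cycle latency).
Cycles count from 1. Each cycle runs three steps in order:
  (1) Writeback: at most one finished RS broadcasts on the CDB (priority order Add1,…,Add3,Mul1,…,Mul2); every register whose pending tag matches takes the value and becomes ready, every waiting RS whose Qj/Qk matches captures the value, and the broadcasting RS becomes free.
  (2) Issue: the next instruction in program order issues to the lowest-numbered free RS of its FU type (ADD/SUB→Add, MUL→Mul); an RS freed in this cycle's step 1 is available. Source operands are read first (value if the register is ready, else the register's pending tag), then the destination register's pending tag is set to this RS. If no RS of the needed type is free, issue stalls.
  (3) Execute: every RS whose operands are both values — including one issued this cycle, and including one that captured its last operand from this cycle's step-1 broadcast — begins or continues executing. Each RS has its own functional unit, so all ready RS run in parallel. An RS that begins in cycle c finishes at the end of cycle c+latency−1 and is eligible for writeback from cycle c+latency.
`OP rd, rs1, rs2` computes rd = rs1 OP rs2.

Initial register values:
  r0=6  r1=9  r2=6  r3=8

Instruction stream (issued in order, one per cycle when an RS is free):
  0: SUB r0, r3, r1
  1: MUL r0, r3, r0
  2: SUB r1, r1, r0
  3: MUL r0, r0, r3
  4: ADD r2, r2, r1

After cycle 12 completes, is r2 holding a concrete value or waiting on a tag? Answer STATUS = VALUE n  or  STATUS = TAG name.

c1: issue SUB r0<-Add1 | r0:Add1,r1:9,r2:6,r3:8
c2: issue MUL r0<-Mul1 | r0:Mul1,r1:9,r2:6,r3:8
c3: issue SUB r1<-Add2 | r0:Mul1,r1:Add2,r2:6,r3:8
c4: CDB Add1=-1; issue MUL r0<-Mul2 | r0:Mul2,r1:Add2,r2:6,r3:8
c5: issue ADD r2<-Add1 | r0:Mul2,r1:Add2,r2:Add1,r3:8
c6: - | r0:Mul2,r1:Add2,r2:Add1,r3:8
c7: - | r0:Mul2,r1:Add2,r2:Add1,r3:8
c8: CDB Mul1=-8 | r0:Mul2,r1:Add2,r2:Add1,r3:8
c9: - | r0:Mul2,r1:Add2,r2:Add1,r3:8
c10: - | r0:Mul2,r1:Add2,r2:Add1,r3:8
c11: CDB Add2=17 | r0:Mul2,r1:17,r2:Add1,r3:8
c12: CDB Mul2=-64 | r0:-64,r1:17,r2:Add1,r3:8

STATUS = TAG Add1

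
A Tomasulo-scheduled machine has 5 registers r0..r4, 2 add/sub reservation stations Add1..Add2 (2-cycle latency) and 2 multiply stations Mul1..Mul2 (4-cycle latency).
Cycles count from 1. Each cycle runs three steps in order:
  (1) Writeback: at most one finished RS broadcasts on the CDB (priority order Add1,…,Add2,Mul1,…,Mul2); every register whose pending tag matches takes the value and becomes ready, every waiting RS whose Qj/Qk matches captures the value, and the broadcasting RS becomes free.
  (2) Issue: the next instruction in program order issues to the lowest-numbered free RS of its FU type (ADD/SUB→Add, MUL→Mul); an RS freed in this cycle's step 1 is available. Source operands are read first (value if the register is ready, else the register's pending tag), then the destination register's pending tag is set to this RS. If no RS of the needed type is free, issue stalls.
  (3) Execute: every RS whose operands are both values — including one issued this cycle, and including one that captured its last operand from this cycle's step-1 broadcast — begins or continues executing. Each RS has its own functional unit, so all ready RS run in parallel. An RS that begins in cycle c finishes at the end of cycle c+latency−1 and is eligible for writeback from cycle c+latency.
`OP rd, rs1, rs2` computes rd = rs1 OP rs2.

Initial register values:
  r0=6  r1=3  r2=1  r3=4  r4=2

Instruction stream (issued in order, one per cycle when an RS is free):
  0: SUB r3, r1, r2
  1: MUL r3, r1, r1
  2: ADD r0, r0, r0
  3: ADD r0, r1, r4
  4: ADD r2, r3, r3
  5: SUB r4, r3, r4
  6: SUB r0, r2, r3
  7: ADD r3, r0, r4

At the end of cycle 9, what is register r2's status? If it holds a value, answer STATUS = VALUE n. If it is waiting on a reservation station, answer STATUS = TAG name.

  c1: issue SUB r3<-Add1  regs: r0:6,r1:3,r2:1,r3:Add1,r4:2
  c2: issue MUL r3<-Mul1  regs: r0:6,r1:3,r2:1,r3:Mul1,r4:2
  c3: CDB Add1=2; issue ADD r0<-Add1  regs: r0:Add1,r1:3,r2:1,r3:Mul1,r4:2
  c4: issue ADD r0<-Add2  regs: r0:Add2,r1:3,r2:1,r3:Mul1,r4:2
  c5: CDB Add1=12; issue ADD r2<-Add1  regs: r0:Add2,r1:3,r2:Add1,r3:Mul1,r4:2
  c6: CDB Add2=5; issue SUB r4<-Add2  regs: r0:5,r1:3,r2:Add1,r3:Mul1,r4:Add2
  c7: CDB Mul1=9; stall  regs: r0:5,r1:3,r2:Add1,r3:9,r4:Add2
  c8: stall  regs: r0:5,r1:3,r2:Add1,r3:9,r4:Add2
  c9: CDB Add1=18; issue SUB r0<-Add1  regs: r0:Add1,r1:3,r2:18,r3:9,r4:Add2

STATUS = VALUE 18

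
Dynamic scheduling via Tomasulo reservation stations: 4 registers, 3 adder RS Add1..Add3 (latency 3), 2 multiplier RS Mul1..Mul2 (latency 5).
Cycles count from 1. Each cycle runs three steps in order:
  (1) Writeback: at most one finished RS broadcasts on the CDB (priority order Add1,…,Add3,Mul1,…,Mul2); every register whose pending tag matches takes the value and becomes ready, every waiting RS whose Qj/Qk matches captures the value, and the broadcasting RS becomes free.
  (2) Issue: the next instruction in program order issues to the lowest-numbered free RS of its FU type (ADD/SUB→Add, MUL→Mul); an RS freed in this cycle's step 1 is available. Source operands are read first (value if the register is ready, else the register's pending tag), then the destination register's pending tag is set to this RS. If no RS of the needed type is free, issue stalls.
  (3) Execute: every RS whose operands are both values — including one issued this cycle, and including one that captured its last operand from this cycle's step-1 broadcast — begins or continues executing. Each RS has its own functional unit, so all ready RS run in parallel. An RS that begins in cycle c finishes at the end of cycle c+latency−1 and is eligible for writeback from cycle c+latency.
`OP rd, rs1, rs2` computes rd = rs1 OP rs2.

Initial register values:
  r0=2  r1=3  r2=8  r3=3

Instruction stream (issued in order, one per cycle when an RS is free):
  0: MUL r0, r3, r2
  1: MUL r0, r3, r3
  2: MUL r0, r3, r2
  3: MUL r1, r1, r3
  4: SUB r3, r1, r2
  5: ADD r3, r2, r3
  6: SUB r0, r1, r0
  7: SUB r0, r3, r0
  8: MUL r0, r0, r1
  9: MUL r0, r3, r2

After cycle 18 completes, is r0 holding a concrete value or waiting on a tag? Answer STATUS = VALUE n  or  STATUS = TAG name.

c1: issue MUL r0<-Mul1 | r0:Mul1,r1:3,r2:8,r3:3
c2: issue MUL r0<-Mul2 | r0:Mul2,r1:3,r2:8,r3:3
c3: stall | r0:Mul2,r1:3,r2:8,r3:3
c4: stall | r0:Mul2,r1:3,r2:8,r3:3
c5: stall | r0:Mul2,r1:3,r2:8,r3:3
c6: CDB Mul1=24; issue MUL r0<-Mul1 | r0:Mul1,r1:3,r2:8,r3:3
c7: CDB Mul2=9; issue MUL r1<-Mul2 | r0:Mul1,r1:Mul2,r2:8,r3:3
c8: issue SUB r3<-Add1 | r0:Mul1,r1:Mul2,r2:8,r3:Add1
c9: issue ADD r3<-Add2 | r0:Mul1,r1:Mul2,r2:8,r3:Add2
c10: issue SUB r0<-Add3 | r0:Add3,r1:Mul2,r2:8,r3:Add2
c11: CDB Mul1=24; stall | r0:Add3,r1:Mul2,r2:8,r3:Add2
c12: CDB Mul2=9; stall | r0:Add3,r1:9,r2:8,r3:Add2
c13: stall | r0:Add3,r1:9,r2:8,r3:Add2
c14: stall | r0:Add3,r1:9,r2:8,r3:Add2
c15: CDB Add1=1; issue SUB r0<-Add1 | r0:Add1,r1:9,r2:8,r3:Add2
c16: CDB Add3=-15; issue MUL r0<-Mul1 | r0:Mul1,r1:9,r2:8,r3:Add2
c17: issue MUL r0<-Mul2 | r0:Mul2,r1:9,r2:8,r3:Add2
c18: CDB Add2=9 | r0:Mul2,r1:9,r2:8,r3:9

STATUS = TAG Mul2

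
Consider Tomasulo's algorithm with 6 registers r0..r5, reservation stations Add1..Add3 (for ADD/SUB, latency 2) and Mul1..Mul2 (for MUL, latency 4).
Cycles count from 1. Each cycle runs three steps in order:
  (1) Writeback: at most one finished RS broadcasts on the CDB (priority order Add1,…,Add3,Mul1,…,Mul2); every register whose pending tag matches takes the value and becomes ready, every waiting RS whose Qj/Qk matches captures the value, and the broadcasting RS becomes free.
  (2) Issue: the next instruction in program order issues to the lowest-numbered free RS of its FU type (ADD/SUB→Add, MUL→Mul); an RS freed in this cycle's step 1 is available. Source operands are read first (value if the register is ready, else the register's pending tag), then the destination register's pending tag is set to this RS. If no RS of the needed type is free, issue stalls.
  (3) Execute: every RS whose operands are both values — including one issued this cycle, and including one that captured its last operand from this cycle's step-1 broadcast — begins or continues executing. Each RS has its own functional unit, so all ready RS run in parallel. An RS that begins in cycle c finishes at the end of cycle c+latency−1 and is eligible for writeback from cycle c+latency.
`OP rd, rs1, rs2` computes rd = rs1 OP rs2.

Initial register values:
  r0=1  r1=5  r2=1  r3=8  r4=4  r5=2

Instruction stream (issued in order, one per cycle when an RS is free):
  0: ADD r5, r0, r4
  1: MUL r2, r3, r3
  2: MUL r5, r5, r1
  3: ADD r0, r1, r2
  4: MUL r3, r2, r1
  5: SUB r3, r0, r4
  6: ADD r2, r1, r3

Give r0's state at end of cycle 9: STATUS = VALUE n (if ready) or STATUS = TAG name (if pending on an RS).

STATUS = VALUE 69

c1: issue ADD r5<-Add1 | r0:1,r1:5,r2:1,r3:8,r4:4,r5:Add1
c2: issue MUL r2<-Mul1 | r0:1,r1:5,r2:Mul1,r3:8,r4:4,r5:Add1
c3: CDB Add1=5; issue MUL r5<-Mul2 | r0:1,r1:5,r2:Mul1,r3:8,r4:4,r5:Mul2
c4: issue ADD r0<-Add1 | r0:Add1,r1:5,r2:Mul1,r3:8,r4:4,r5:Mul2
c5: stall | r0:Add1,r1:5,r2:Mul1,r3:8,r4:4,r5:Mul2
c6: CDB Mul1=64; issue MUL r3<-Mul1 | r0:Add1,r1:5,r2:64,r3:Mul1,r4:4,r5:Mul2
c7: CDB Mul2=25; issue SUB r3<-Add2 | r0:Add1,r1:5,r2:64,r3:Add2,r4:4,r5:25
c8: CDB Add1=69; issue ADD r2<-Add1 | r0:69,r1:5,r2:Add1,r3:Add2,r4:4,r5:25
c9: - | r0:69,r1:5,r2:Add1,r3:Add2,r4:4,r5:25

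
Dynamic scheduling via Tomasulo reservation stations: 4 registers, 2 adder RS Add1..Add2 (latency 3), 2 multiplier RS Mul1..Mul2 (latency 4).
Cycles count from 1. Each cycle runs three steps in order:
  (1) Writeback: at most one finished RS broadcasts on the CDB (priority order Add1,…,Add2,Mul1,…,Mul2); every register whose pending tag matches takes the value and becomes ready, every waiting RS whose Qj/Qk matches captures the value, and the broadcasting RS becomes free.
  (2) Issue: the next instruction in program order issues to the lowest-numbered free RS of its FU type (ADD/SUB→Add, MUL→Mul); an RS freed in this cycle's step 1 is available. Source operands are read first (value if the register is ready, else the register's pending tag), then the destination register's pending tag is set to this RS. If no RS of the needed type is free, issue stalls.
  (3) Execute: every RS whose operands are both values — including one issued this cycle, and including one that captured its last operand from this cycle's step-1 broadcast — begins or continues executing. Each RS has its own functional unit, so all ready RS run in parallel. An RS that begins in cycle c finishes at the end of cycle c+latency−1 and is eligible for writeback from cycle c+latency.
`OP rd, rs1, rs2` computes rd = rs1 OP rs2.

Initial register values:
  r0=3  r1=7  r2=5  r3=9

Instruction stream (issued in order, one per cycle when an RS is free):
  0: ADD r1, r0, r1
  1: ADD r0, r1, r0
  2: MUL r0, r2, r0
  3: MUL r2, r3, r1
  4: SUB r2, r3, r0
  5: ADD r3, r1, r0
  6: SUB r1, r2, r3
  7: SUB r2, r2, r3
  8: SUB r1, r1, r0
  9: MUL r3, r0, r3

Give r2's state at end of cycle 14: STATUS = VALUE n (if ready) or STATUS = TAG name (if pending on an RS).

STATUS = VALUE -56

c1: issue ADD r1<-Add1 | r0:3,r1:Add1,r2:5,r3:9
c2: issue ADD r0<-Add2 | r0:Add2,r1:Add1,r2:5,r3:9
c3: issue MUL r0<-Mul1 | r0:Mul1,r1:Add1,r2:5,r3:9
c4: CDB Add1=10; issue MUL r2<-Mul2 | r0:Mul1,r1:10,r2:Mul2,r3:9
c5: issue SUB r2<-Add1 | r0:Mul1,r1:10,r2:Add1,r3:9
c6: stall | r0:Mul1,r1:10,r2:Add1,r3:9
c7: CDB Add2=13; issue ADD r3<-Add2 | r0:Mul1,r1:10,r2:Add1,r3:Add2
c8: CDB Mul2=90; stall | r0:Mul1,r1:10,r2:Add1,r3:Add2
c9: stall | r0:Mul1,r1:10,r2:Add1,r3:Add2
c10: stall | r0:Mul1,r1:10,r2:Add1,r3:Add2
c11: CDB Mul1=65; stall | r0:65,r1:10,r2:Add1,r3:Add2
c12: stall | r0:65,r1:10,r2:Add1,r3:Add2
c13: stall | r0:65,r1:10,r2:Add1,r3:Add2
c14: CDB Add1=-56; issue SUB r1<-Add1 | r0:65,r1:Add1,r2:-56,r3:Add2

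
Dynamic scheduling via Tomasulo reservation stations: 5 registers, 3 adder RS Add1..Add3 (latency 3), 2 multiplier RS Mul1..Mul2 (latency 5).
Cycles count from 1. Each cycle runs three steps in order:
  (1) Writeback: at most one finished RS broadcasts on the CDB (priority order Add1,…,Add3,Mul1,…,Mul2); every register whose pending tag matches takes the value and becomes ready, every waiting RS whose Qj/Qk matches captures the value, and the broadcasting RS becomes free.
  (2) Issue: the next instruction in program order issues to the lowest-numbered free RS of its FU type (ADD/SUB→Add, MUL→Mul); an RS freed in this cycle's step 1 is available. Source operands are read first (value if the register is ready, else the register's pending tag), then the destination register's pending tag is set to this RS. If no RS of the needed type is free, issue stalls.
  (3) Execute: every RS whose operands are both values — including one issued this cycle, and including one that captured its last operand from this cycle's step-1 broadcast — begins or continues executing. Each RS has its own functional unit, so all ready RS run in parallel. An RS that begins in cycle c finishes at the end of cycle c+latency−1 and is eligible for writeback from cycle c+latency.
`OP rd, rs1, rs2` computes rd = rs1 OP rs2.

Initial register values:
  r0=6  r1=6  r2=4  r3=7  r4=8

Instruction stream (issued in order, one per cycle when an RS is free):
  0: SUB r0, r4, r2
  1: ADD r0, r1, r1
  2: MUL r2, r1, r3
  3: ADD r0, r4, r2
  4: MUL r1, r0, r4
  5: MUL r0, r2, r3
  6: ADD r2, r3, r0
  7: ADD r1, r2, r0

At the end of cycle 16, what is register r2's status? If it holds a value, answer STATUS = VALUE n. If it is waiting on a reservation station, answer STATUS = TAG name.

  c1: issue SUB r0<-Add1  regs: r0:Add1,r1:6,r2:4,r3:7,r4:8
  c2: issue ADD r0<-Add2  regs: r0:Add2,r1:6,r2:4,r3:7,r4:8
  c3: issue MUL r2<-Mul1  regs: r0:Add2,r1:6,r2:Mul1,r3:7,r4:8
  c4: CDB Add1=4; issue ADD r0<-Add1  regs: r0:Add1,r1:6,r2:Mul1,r3:7,r4:8
  c5: CDB Add2=12; issue MUL r1<-Mul2  regs: r0:Add1,r1:Mul2,r2:Mul1,r3:7,r4:8
  c6: stall  regs: r0:Add1,r1:Mul2,r2:Mul1,r3:7,r4:8
  c7: stall  regs: r0:Add1,r1:Mul2,r2:Mul1,r3:7,r4:8
  c8: CDB Mul1=42; issue MUL r0<-Mul1  regs: r0:Mul1,r1:Mul2,r2:42,r3:7,r4:8
  c9: issue ADD r2<-Add2  regs: r0:Mul1,r1:Mul2,r2:Add2,r3:7,r4:8
  c10: issue ADD r1<-Add3  regs: r0:Mul1,r1:Add3,r2:Add2,r3:7,r4:8
  c11: CDB Add1=50  regs: r0:Mul1,r1:Add3,r2:Add2,r3:7,r4:8
  c12: -  regs: r0:Mul1,r1:Add3,r2:Add2,r3:7,r4:8
  c13: CDB Mul1=294  regs: r0:294,r1:Add3,r2:Add2,r3:7,r4:8
  c14: -  regs: r0:294,r1:Add3,r2:Add2,r3:7,r4:8
  c15: -  regs: r0:294,r1:Add3,r2:Add2,r3:7,r4:8
  c16: CDB Add2=301  regs: r0:294,r1:Add3,r2:301,r3:7,r4:8

STATUS = VALUE 301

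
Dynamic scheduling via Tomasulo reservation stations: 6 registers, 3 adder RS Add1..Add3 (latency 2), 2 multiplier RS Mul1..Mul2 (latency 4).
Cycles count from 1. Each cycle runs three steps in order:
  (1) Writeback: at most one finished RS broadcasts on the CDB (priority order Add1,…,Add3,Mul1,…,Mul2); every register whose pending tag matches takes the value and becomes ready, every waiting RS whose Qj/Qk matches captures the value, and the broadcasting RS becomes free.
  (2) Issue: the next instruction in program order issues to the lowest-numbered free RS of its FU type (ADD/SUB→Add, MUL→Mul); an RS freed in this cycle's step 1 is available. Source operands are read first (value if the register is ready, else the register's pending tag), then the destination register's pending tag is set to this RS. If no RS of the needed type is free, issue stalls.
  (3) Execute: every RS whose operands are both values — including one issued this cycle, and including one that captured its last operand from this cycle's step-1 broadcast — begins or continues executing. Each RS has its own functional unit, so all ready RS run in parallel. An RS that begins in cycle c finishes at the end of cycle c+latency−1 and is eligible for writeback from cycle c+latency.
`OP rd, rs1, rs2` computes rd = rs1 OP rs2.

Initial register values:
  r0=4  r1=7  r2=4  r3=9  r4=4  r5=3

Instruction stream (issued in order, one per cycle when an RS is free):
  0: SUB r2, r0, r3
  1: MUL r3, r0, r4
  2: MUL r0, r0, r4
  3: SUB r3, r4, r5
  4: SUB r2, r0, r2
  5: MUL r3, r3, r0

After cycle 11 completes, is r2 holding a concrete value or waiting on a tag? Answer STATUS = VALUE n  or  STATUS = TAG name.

STATUS = VALUE 21

cycle 1: issue SUB r2<-Add1 // r0:4,r1:7,r2:Add1,r3:9,r4:4,r5:3
cycle 2: issue MUL r3<-Mul1 // r0:4,r1:7,r2:Add1,r3:Mul1,r4:4,r5:3
cycle 3: CDB Add1=-5; issue MUL r0<-Mul2 // r0:Mul2,r1:7,r2:-5,r3:Mul1,r4:4,r5:3
cycle 4: issue SUB r3<-Add1 // r0:Mul2,r1:7,r2:-5,r3:Add1,r4:4,r5:3
cycle 5: issue SUB r2<-Add2 // r0:Mul2,r1:7,r2:Add2,r3:Add1,r4:4,r5:3
cycle 6: CDB Add1=1; stall // r0:Mul2,r1:7,r2:Add2,r3:1,r4:4,r5:3
cycle 7: CDB Mul1=16; issue MUL r3<-Mul1 // r0:Mul2,r1:7,r2:Add2,r3:Mul1,r4:4,r5:3
cycle 8: CDB Mul2=16 // r0:16,r1:7,r2:Add2,r3:Mul1,r4:4,r5:3
cycle 9: - // r0:16,r1:7,r2:Add2,r3:Mul1,r4:4,r5:3
cycle 10: CDB Add2=21 // r0:16,r1:7,r2:21,r3:Mul1,r4:4,r5:3
cycle 11: - // r0:16,r1:7,r2:21,r3:Mul1,r4:4,r5:3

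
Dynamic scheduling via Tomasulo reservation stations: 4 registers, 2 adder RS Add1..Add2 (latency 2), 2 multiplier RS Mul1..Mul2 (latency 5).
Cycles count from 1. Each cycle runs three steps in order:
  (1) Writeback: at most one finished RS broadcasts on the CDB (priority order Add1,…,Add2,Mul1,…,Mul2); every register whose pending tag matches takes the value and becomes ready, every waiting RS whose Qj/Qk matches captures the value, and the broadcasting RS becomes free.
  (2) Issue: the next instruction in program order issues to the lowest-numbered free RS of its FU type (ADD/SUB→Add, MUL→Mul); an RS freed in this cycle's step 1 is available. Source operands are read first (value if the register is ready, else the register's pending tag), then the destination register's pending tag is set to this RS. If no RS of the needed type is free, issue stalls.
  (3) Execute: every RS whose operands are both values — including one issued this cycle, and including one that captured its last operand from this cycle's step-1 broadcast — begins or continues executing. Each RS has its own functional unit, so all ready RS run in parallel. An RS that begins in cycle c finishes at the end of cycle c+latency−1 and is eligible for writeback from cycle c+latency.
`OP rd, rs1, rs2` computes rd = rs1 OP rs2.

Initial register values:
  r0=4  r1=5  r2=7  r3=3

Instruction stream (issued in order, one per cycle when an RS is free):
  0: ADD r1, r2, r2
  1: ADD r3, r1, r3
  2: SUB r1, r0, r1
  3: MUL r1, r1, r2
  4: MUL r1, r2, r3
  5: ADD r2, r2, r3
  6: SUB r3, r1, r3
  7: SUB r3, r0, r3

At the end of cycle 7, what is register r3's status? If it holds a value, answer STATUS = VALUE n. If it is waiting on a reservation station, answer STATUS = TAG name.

STATUS = TAG Add2

  c1: issue ADD r1<-Add1  regs: r0:4,r1:Add1,r2:7,r3:3
  c2: issue ADD r3<-Add2  regs: r0:4,r1:Add1,r2:7,r3:Add2
  c3: CDB Add1=14; issue SUB r1<-Add1  regs: r0:4,r1:Add1,r2:7,r3:Add2
  c4: issue MUL r1<-Mul1  regs: r0:4,r1:Mul1,r2:7,r3:Add2
  c5: CDB Add1=-10; issue MUL r1<-Mul2  regs: r0:4,r1:Mul2,r2:7,r3:Add2
  c6: CDB Add2=17; issue ADD r2<-Add1  regs: r0:4,r1:Mul2,r2:Add1,r3:17
  c7: issue SUB r3<-Add2  regs: r0:4,r1:Mul2,r2:Add1,r3:Add2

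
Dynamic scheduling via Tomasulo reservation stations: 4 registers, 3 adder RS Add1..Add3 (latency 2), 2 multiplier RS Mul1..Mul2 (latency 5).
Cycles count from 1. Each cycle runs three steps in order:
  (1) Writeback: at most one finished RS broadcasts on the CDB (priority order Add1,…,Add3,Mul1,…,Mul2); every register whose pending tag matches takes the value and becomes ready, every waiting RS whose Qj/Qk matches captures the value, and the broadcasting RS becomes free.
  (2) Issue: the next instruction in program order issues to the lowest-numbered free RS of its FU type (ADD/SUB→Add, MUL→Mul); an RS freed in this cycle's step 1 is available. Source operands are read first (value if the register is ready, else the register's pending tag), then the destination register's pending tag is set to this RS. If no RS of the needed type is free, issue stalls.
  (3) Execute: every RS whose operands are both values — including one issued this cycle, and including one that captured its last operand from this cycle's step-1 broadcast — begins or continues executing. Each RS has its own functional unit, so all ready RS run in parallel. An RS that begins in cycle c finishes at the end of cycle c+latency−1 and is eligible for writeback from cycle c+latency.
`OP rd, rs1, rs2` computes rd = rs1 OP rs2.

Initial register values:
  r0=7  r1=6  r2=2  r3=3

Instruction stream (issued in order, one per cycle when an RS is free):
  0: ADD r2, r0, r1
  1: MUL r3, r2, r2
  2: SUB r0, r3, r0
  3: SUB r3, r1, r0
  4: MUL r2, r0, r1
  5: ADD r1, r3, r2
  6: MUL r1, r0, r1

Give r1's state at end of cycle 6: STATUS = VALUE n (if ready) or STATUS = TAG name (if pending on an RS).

c1: issue ADD r2<-Add1 | r0:7,r1:6,r2:Add1,r3:3
c2: issue MUL r3<-Mul1 | r0:7,r1:6,r2:Add1,r3:Mul1
c3: CDB Add1=13; issue SUB r0<-Add1 | r0:Add1,r1:6,r2:13,r3:Mul1
c4: issue SUB r3<-Add2 | r0:Add1,r1:6,r2:13,r3:Add2
c5: issue MUL r2<-Mul2 | r0:Add1,r1:6,r2:Mul2,r3:Add2
c6: issue ADD r1<-Add3 | r0:Add1,r1:Add3,r2:Mul2,r3:Add2

STATUS = TAG Add3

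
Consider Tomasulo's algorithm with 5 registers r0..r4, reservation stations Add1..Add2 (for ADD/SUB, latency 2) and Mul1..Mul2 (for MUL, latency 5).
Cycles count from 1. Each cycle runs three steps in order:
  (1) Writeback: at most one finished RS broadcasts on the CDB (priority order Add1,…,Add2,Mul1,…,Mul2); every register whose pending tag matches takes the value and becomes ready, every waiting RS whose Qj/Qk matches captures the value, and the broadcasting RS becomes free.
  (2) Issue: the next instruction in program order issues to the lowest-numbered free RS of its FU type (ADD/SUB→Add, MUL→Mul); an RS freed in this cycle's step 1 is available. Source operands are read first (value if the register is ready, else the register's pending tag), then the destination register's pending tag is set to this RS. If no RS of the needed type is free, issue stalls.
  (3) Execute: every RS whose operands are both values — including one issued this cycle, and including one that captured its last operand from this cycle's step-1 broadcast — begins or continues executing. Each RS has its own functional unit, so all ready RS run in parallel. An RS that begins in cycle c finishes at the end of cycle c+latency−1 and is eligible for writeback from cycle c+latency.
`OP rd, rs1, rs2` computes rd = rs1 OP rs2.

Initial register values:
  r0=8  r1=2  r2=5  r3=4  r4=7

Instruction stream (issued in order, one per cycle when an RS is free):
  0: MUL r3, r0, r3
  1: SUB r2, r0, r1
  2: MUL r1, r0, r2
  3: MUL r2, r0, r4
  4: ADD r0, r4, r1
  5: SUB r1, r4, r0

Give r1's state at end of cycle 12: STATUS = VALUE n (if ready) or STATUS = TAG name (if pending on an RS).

STATUS = TAG Add2

  c1: issue MUL r3<-Mul1  regs: r0:8,r1:2,r2:5,r3:Mul1,r4:7
  c2: issue SUB r2<-Add1  regs: r0:8,r1:2,r2:Add1,r3:Mul1,r4:7
  c3: issue MUL r1<-Mul2  regs: r0:8,r1:Mul2,r2:Add1,r3:Mul1,r4:7
  c4: CDB Add1=6; stall  regs: r0:8,r1:Mul2,r2:6,r3:Mul1,r4:7
  c5: stall  regs: r0:8,r1:Mul2,r2:6,r3:Mul1,r4:7
  c6: CDB Mul1=32; issue MUL r2<-Mul1  regs: r0:8,r1:Mul2,r2:Mul1,r3:32,r4:7
  c7: issue ADD r0<-Add1  regs: r0:Add1,r1:Mul2,r2:Mul1,r3:32,r4:7
  c8: issue SUB r1<-Add2  regs: r0:Add1,r1:Add2,r2:Mul1,r3:32,r4:7
  c9: CDB Mul2=48  regs: r0:Add1,r1:Add2,r2:Mul1,r3:32,r4:7
  c10: -  regs: r0:Add1,r1:Add2,r2:Mul1,r3:32,r4:7
  c11: CDB Add1=55  regs: r0:55,r1:Add2,r2:Mul1,r3:32,r4:7
  c12: CDB Mul1=56  regs: r0:55,r1:Add2,r2:56,r3:32,r4:7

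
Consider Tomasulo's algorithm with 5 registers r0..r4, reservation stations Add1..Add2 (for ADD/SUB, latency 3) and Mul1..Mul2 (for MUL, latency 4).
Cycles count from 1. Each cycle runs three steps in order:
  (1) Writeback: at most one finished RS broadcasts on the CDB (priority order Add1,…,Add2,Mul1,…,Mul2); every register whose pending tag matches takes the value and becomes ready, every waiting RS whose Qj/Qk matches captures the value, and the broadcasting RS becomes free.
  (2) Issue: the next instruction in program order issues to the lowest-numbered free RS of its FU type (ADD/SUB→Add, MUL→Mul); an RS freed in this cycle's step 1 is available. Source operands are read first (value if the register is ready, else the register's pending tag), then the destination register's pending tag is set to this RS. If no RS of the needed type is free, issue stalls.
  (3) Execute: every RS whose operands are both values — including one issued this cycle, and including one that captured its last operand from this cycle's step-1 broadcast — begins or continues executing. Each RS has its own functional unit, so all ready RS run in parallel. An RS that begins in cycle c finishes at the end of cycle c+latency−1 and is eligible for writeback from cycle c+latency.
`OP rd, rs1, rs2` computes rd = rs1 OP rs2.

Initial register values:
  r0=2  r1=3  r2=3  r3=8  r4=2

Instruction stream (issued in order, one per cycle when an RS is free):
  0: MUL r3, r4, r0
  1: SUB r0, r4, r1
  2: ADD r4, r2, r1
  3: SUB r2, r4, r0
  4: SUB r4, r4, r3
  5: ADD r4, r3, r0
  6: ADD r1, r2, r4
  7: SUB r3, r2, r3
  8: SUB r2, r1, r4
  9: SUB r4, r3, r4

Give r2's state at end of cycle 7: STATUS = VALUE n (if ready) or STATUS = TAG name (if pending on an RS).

cycle 1: issue MUL r3<-Mul1 // r0:2,r1:3,r2:3,r3:Mul1,r4:2
cycle 2: issue SUB r0<-Add1 // r0:Add1,r1:3,r2:3,r3:Mul1,r4:2
cycle 3: issue ADD r4<-Add2 // r0:Add1,r1:3,r2:3,r3:Mul1,r4:Add2
cycle 4: stall // r0:Add1,r1:3,r2:3,r3:Mul1,r4:Add2
cycle 5: CDB Add1=-1; issue SUB r2<-Add1 // r0:-1,r1:3,r2:Add1,r3:Mul1,r4:Add2
cycle 6: CDB Add2=6; issue SUB r4<-Add2 // r0:-1,r1:3,r2:Add1,r3:Mul1,r4:Add2
cycle 7: CDB Mul1=4; stall // r0:-1,r1:3,r2:Add1,r3:4,r4:Add2

STATUS = TAG Add1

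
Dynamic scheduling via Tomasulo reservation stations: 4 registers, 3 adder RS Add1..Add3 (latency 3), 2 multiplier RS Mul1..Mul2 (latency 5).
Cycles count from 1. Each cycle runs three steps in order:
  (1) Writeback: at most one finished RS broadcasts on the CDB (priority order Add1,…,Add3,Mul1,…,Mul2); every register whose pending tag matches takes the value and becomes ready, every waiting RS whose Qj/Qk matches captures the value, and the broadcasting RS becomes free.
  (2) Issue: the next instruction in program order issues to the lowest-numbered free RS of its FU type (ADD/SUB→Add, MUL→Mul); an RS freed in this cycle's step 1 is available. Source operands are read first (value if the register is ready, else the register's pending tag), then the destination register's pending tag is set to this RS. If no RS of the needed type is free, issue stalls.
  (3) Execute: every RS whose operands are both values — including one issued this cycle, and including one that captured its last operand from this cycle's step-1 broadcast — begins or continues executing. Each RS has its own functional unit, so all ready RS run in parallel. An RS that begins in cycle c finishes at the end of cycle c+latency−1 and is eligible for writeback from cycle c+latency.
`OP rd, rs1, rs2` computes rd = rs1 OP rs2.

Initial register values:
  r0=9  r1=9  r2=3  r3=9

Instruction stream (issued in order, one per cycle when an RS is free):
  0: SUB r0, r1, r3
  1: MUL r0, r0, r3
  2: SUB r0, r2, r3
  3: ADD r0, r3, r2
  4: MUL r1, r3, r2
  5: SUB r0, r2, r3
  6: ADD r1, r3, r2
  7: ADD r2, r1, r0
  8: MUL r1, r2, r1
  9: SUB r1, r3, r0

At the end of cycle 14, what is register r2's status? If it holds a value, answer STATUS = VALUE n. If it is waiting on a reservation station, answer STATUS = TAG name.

STATUS = VALUE 6

cycle 1: issue SUB r0<-Add1 // r0:Add1,r1:9,r2:3,r3:9
cycle 2: issue MUL r0<-Mul1 // r0:Mul1,r1:9,r2:3,r3:9
cycle 3: issue SUB r0<-Add2 // r0:Add2,r1:9,r2:3,r3:9
cycle 4: CDB Add1=0; issue ADD r0<-Add1 // r0:Add1,r1:9,r2:3,r3:9
cycle 5: issue MUL r1<-Mul2 // r0:Add1,r1:Mul2,r2:3,r3:9
cycle 6: CDB Add2=-6; issue SUB r0<-Add2 // r0:Add2,r1:Mul2,r2:3,r3:9
cycle 7: CDB Add1=12; issue ADD r1<-Add1 // r0:Add2,r1:Add1,r2:3,r3:9
cycle 8: issue ADD r2<-Add3 // r0:Add2,r1:Add1,r2:Add3,r3:9
cycle 9: CDB Add2=-6; stall // r0:-6,r1:Add1,r2:Add3,r3:9
cycle 10: CDB Add1=12; stall // r0:-6,r1:12,r2:Add3,r3:9
cycle 11: CDB Mul1=0; issue MUL r1<-Mul1 // r0:-6,r1:Mul1,r2:Add3,r3:9
cycle 12: CDB Mul2=27; issue SUB r1<-Add1 // r0:-6,r1:Add1,r2:Add3,r3:9
cycle 13: CDB Add3=6 // r0:-6,r1:Add1,r2:6,r3:9
cycle 14: - // r0:-6,r1:Add1,r2:6,r3:9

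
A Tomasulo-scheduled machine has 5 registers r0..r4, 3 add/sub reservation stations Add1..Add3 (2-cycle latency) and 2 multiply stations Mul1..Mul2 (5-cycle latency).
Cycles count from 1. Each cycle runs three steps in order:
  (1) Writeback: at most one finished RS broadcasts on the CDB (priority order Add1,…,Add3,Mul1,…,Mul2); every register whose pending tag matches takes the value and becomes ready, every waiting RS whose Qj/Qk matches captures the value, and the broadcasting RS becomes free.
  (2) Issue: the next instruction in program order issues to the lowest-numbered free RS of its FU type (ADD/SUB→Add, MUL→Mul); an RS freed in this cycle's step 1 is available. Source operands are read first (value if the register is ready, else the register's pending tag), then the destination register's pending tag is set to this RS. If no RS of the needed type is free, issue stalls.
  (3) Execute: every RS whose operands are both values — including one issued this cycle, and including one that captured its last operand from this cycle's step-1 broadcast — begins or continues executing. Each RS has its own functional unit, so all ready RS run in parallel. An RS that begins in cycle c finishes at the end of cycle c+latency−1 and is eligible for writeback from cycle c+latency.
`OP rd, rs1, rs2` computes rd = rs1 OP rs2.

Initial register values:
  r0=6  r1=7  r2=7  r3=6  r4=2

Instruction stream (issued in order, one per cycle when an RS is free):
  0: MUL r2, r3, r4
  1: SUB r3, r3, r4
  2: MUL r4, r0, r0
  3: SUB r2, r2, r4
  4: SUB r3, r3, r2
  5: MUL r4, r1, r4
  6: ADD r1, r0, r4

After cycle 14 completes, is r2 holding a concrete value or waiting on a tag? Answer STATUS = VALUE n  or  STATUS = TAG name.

  c1: issue MUL r2<-Mul1  regs: r0:6,r1:7,r2:Mul1,r3:6,r4:2
  c2: issue SUB r3<-Add1  regs: r0:6,r1:7,r2:Mul1,r3:Add1,r4:2
  c3: issue MUL r4<-Mul2  regs: r0:6,r1:7,r2:Mul1,r3:Add1,r4:Mul2
  c4: CDB Add1=4; issue SUB r2<-Add1  regs: r0:6,r1:7,r2:Add1,r3:4,r4:Mul2
  c5: issue SUB r3<-Add2  regs: r0:6,r1:7,r2:Add1,r3:Add2,r4:Mul2
  c6: CDB Mul1=12; issue MUL r4<-Mul1  regs: r0:6,r1:7,r2:Add1,r3:Add2,r4:Mul1
  c7: issue ADD r1<-Add3  regs: r0:6,r1:Add3,r2:Add1,r3:Add2,r4:Mul1
  c8: CDB Mul2=36  regs: r0:6,r1:Add3,r2:Add1,r3:Add2,r4:Mul1
  c9: -  regs: r0:6,r1:Add3,r2:Add1,r3:Add2,r4:Mul1
  c10: CDB Add1=-24  regs: r0:6,r1:Add3,r2:-24,r3:Add2,r4:Mul1
  c11: -  regs: r0:6,r1:Add3,r2:-24,r3:Add2,r4:Mul1
  c12: CDB Add2=28  regs: r0:6,r1:Add3,r2:-24,r3:28,r4:Mul1
  c13: CDB Mul1=252  regs: r0:6,r1:Add3,r2:-24,r3:28,r4:252
  c14: -  regs: r0:6,r1:Add3,r2:-24,r3:28,r4:252

STATUS = VALUE -24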